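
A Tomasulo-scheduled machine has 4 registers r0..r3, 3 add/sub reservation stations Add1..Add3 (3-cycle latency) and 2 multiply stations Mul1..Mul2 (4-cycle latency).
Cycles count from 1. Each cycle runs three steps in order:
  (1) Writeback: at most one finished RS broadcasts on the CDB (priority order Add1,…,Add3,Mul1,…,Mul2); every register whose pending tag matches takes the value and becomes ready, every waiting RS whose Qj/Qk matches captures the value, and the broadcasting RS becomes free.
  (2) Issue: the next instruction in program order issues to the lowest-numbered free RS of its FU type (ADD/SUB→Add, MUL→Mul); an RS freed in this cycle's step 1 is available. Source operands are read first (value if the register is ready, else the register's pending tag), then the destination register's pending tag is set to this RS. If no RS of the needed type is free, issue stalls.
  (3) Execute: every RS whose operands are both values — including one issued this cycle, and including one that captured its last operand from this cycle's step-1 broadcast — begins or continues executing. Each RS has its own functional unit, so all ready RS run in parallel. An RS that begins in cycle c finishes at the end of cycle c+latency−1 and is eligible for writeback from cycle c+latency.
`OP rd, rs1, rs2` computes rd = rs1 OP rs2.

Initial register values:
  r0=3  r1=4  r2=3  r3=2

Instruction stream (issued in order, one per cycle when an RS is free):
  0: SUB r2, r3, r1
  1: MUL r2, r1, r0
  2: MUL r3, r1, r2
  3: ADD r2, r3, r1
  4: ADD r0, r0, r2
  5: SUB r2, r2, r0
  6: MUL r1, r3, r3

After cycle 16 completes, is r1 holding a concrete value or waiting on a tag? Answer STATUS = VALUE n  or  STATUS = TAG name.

cycle 1: issue SUB r2<-Add1 // r0:3,r1:4,r2:Add1,r3:2
cycle 2: issue MUL r2<-Mul1 // r0:3,r1:4,r2:Mul1,r3:2
cycle 3: issue MUL r3<-Mul2 // r0:3,r1:4,r2:Mul1,r3:Mul2
cycle 4: CDB Add1=-2; issue ADD r2<-Add1 // r0:3,r1:4,r2:Add1,r3:Mul2
cycle 5: issue ADD r0<-Add2 // r0:Add2,r1:4,r2:Add1,r3:Mul2
cycle 6: CDB Mul1=12; issue SUB r2<-Add3 // r0:Add2,r1:4,r2:Add3,r3:Mul2
cycle 7: issue MUL r1<-Mul1 // r0:Add2,r1:Mul1,r2:Add3,r3:Mul2
cycle 8: - // r0:Add2,r1:Mul1,r2:Add3,r3:Mul2
cycle 9: - // r0:Add2,r1:Mul1,r2:Add3,r3:Mul2
cycle 10: CDB Mul2=48 // r0:Add2,r1:Mul1,r2:Add3,r3:48
cycle 11: - // r0:Add2,r1:Mul1,r2:Add3,r3:48
cycle 12: - // r0:Add2,r1:Mul1,r2:Add3,r3:48
cycle 13: CDB Add1=52 // r0:Add2,r1:Mul1,r2:Add3,r3:48
cycle 14: CDB Mul1=2304 // r0:Add2,r1:2304,r2:Add3,r3:48
cycle 15: - // r0:Add2,r1:2304,r2:Add3,r3:48
cycle 16: CDB Add2=55 // r0:55,r1:2304,r2:Add3,r3:48

STATUS = VALUE 2304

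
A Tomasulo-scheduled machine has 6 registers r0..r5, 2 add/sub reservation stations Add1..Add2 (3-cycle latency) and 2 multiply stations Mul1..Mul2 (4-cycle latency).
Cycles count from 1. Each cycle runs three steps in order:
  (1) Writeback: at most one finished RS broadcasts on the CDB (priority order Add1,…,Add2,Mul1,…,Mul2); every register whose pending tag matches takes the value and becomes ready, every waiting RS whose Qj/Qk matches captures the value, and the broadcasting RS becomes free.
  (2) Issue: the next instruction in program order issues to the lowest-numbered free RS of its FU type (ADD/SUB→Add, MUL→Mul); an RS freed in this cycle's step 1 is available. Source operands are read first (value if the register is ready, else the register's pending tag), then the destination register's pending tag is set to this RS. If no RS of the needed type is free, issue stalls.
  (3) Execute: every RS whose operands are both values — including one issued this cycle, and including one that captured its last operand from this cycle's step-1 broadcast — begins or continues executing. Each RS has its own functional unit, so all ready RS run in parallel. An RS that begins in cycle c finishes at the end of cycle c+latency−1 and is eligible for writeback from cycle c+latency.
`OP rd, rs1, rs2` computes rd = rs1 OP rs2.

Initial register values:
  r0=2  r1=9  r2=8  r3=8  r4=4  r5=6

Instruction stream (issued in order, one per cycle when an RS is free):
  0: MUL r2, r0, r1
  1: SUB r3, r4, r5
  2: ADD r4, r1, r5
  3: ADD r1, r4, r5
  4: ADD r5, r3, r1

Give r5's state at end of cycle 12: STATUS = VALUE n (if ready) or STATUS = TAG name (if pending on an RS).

cycle 1: issue MUL r2<-Mul1 // r0:2,r1:9,r2:Mul1,r3:8,r4:4,r5:6
cycle 2: issue SUB r3<-Add1 // r0:2,r1:9,r2:Mul1,r3:Add1,r4:4,r5:6
cycle 3: issue ADD r4<-Add2 // r0:2,r1:9,r2:Mul1,r3:Add1,r4:Add2,r5:6
cycle 4: stall // r0:2,r1:9,r2:Mul1,r3:Add1,r4:Add2,r5:6
cycle 5: CDB Add1=-2; issue ADD r1<-Add1 // r0:2,r1:Add1,r2:Mul1,r3:-2,r4:Add2,r5:6
cycle 6: CDB Add2=15; issue ADD r5<-Add2 // r0:2,r1:Add1,r2:Mul1,r3:-2,r4:15,r5:Add2
cycle 7: CDB Mul1=18 // r0:2,r1:Add1,r2:18,r3:-2,r4:15,r5:Add2
cycle 8: - // r0:2,r1:Add1,r2:18,r3:-2,r4:15,r5:Add2
cycle 9: CDB Add1=21 // r0:2,r1:21,r2:18,r3:-2,r4:15,r5:Add2
cycle 10: - // r0:2,r1:21,r2:18,r3:-2,r4:15,r5:Add2
cycle 11: - // r0:2,r1:21,r2:18,r3:-2,r4:15,r5:Add2
cycle 12: CDB Add2=19 // r0:2,r1:21,r2:18,r3:-2,r4:15,r5:19

STATUS = VALUE 19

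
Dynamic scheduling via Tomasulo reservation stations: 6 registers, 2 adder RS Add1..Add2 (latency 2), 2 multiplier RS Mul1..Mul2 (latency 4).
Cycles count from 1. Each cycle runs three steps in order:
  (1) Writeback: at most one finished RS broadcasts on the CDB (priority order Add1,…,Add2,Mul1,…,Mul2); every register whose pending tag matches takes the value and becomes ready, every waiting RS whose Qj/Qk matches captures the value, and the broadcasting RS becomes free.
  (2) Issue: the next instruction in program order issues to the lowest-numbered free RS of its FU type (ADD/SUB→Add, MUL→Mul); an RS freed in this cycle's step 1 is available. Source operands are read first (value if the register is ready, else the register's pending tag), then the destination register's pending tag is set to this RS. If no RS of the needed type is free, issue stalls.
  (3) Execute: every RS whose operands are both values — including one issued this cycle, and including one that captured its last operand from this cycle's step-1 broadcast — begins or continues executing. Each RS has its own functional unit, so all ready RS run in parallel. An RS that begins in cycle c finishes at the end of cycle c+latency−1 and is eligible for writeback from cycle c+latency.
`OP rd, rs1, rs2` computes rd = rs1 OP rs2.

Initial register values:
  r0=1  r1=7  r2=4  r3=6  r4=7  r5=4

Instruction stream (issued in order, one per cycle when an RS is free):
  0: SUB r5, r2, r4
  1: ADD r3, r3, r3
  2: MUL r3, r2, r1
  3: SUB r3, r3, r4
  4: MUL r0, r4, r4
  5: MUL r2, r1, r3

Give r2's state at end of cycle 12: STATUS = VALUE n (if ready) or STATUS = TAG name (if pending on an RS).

STATUS = TAG Mul1

  c1: issue SUB r5<-Add1  regs: r0:1,r1:7,r2:4,r3:6,r4:7,r5:Add1
  c2: issue ADD r3<-Add2  regs: r0:1,r1:7,r2:4,r3:Add2,r4:7,r5:Add1
  c3: CDB Add1=-3; issue MUL r3<-Mul1  regs: r0:1,r1:7,r2:4,r3:Mul1,r4:7,r5:-3
  c4: CDB Add2=12; issue SUB r3<-Add1  regs: r0:1,r1:7,r2:4,r3:Add1,r4:7,r5:-3
  c5: issue MUL r0<-Mul2  regs: r0:Mul2,r1:7,r2:4,r3:Add1,r4:7,r5:-3
  c6: stall  regs: r0:Mul2,r1:7,r2:4,r3:Add1,r4:7,r5:-3
  c7: CDB Mul1=28; issue MUL r2<-Mul1  regs: r0:Mul2,r1:7,r2:Mul1,r3:Add1,r4:7,r5:-3
  c8: -  regs: r0:Mul2,r1:7,r2:Mul1,r3:Add1,r4:7,r5:-3
  c9: CDB Add1=21  regs: r0:Mul2,r1:7,r2:Mul1,r3:21,r4:7,r5:-3
  c10: CDB Mul2=49  regs: r0:49,r1:7,r2:Mul1,r3:21,r4:7,r5:-3
  c11: -  regs: r0:49,r1:7,r2:Mul1,r3:21,r4:7,r5:-3
  c12: -  regs: r0:49,r1:7,r2:Mul1,r3:21,r4:7,r5:-3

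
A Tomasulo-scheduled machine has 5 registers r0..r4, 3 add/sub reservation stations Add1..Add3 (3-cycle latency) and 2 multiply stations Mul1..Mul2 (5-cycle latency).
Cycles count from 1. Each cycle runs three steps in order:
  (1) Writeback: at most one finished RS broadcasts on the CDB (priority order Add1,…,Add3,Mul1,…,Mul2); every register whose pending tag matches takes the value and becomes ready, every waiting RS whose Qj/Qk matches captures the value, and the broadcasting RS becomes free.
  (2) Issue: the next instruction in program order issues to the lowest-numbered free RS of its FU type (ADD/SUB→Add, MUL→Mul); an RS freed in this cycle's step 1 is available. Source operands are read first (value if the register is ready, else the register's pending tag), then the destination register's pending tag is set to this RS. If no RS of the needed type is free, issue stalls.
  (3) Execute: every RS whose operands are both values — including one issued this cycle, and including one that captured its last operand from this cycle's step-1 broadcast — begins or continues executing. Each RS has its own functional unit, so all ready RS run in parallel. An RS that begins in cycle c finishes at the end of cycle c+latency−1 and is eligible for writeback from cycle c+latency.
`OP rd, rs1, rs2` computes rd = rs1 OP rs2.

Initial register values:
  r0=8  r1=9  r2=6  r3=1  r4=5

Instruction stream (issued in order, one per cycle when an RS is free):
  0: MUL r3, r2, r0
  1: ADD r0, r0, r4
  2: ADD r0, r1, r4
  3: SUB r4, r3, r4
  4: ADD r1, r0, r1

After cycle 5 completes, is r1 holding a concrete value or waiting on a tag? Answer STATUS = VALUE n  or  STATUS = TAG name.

  c1: issue MUL r3<-Mul1  regs: r0:8,r1:9,r2:6,r3:Mul1,r4:5
  c2: issue ADD r0<-Add1  regs: r0:Add1,r1:9,r2:6,r3:Mul1,r4:5
  c3: issue ADD r0<-Add2  regs: r0:Add2,r1:9,r2:6,r3:Mul1,r4:5
  c4: issue SUB r4<-Add3  regs: r0:Add2,r1:9,r2:6,r3:Mul1,r4:Add3
  c5: CDB Add1=13; issue ADD r1<-Add1  regs: r0:Add2,r1:Add1,r2:6,r3:Mul1,r4:Add3

STATUS = TAG Add1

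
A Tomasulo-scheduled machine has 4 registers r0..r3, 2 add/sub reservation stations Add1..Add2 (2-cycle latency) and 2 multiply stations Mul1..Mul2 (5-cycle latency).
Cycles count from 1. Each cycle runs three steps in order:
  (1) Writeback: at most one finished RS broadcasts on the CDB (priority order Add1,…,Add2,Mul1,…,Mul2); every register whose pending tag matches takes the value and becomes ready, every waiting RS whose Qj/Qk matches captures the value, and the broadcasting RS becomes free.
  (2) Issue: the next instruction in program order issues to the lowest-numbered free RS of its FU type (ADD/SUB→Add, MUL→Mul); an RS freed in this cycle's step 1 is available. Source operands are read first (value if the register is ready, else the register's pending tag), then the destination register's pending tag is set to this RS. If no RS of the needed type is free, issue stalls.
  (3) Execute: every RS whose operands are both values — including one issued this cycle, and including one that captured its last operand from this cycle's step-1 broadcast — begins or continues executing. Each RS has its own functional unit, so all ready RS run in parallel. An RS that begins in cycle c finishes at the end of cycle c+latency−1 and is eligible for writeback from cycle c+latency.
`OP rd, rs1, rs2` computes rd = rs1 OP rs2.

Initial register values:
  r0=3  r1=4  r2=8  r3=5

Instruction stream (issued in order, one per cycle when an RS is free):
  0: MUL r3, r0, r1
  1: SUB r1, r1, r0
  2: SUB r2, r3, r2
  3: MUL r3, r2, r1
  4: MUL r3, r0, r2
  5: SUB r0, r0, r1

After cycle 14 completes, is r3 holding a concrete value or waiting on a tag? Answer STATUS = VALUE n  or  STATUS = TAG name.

c1: issue MUL r3<-Mul1 | r0:3,r1:4,r2:8,r3:Mul1
c2: issue SUB r1<-Add1 | r0:3,r1:Add1,r2:8,r3:Mul1
c3: issue SUB r2<-Add2 | r0:3,r1:Add1,r2:Add2,r3:Mul1
c4: CDB Add1=1; issue MUL r3<-Mul2 | r0:3,r1:1,r2:Add2,r3:Mul2
c5: stall | r0:3,r1:1,r2:Add2,r3:Mul2
c6: CDB Mul1=12; issue MUL r3<-Mul1 | r0:3,r1:1,r2:Add2,r3:Mul1
c7: issue SUB r0<-Add1 | r0:Add1,r1:1,r2:Add2,r3:Mul1
c8: CDB Add2=4 | r0:Add1,r1:1,r2:4,r3:Mul1
c9: CDB Add1=2 | r0:2,r1:1,r2:4,r3:Mul1
c10: - | r0:2,r1:1,r2:4,r3:Mul1
c11: - | r0:2,r1:1,r2:4,r3:Mul1
c12: - | r0:2,r1:1,r2:4,r3:Mul1
c13: CDB Mul1=12 | r0:2,r1:1,r2:4,r3:12
c14: CDB Mul2=4 | r0:2,r1:1,r2:4,r3:12

STATUS = VALUE 12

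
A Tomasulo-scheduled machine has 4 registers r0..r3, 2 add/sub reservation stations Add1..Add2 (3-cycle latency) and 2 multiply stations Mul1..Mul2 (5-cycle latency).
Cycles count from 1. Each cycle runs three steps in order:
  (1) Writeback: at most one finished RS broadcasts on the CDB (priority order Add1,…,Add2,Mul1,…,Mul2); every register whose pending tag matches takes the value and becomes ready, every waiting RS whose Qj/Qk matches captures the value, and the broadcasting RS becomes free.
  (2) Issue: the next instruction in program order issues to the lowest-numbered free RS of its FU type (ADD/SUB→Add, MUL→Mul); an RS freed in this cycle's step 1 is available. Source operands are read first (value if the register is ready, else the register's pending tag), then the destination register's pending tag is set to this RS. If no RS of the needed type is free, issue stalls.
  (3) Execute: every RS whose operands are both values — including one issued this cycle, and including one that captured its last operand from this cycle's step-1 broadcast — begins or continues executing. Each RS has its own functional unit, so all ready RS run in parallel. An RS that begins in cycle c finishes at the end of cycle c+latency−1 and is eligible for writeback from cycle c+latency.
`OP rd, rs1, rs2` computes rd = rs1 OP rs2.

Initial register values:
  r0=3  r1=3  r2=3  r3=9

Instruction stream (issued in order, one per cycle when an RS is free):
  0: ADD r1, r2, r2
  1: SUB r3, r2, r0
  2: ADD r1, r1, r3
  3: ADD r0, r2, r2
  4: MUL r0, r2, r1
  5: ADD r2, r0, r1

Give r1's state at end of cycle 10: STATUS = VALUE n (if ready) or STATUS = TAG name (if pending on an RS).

  c1: issue ADD r1<-Add1  regs: r0:3,r1:Add1,r2:3,r3:9
  c2: issue SUB r3<-Add2  regs: r0:3,r1:Add1,r2:3,r3:Add2
  c3: stall  regs: r0:3,r1:Add1,r2:3,r3:Add2
  c4: CDB Add1=6; issue ADD r1<-Add1  regs: r0:3,r1:Add1,r2:3,r3:Add2
  c5: CDB Add2=0; issue ADD r0<-Add2  regs: r0:Add2,r1:Add1,r2:3,r3:0
  c6: issue MUL r0<-Mul1  regs: r0:Mul1,r1:Add1,r2:3,r3:0
  c7: stall  regs: r0:Mul1,r1:Add1,r2:3,r3:0
  c8: CDB Add1=6; issue ADD r2<-Add1  regs: r0:Mul1,r1:6,r2:Add1,r3:0
  c9: CDB Add2=6  regs: r0:Mul1,r1:6,r2:Add1,r3:0
  c10: -  regs: r0:Mul1,r1:6,r2:Add1,r3:0

STATUS = VALUE 6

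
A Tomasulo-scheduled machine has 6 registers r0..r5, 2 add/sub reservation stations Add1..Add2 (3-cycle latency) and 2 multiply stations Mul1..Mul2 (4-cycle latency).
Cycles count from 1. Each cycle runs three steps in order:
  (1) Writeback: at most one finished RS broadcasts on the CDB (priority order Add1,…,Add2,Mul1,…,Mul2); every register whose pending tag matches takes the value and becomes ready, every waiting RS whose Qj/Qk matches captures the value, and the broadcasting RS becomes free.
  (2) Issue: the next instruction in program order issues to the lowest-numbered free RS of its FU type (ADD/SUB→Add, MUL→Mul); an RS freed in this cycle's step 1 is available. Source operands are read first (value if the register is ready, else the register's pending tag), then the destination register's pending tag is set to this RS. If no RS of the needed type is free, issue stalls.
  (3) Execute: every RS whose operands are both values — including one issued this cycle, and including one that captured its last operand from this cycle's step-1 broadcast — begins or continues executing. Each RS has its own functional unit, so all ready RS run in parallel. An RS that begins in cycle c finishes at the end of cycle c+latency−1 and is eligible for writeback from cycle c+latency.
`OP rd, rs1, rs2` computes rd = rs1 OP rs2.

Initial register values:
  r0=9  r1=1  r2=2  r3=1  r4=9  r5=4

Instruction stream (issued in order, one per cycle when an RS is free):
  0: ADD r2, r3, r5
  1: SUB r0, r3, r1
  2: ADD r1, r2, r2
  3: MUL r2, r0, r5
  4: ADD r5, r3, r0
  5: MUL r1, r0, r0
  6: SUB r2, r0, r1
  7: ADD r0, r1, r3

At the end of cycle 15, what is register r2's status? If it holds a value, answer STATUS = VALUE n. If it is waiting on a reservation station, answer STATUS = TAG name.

c1: issue ADD r2<-Add1 | r0:9,r1:1,r2:Add1,r3:1,r4:9,r5:4
c2: issue SUB r0<-Add2 | r0:Add2,r1:1,r2:Add1,r3:1,r4:9,r5:4
c3: stall | r0:Add2,r1:1,r2:Add1,r3:1,r4:9,r5:4
c4: CDB Add1=5; issue ADD r1<-Add1 | r0:Add2,r1:Add1,r2:5,r3:1,r4:9,r5:4
c5: CDB Add2=0; issue MUL r2<-Mul1 | r0:0,r1:Add1,r2:Mul1,r3:1,r4:9,r5:4
c6: issue ADD r5<-Add2 | r0:0,r1:Add1,r2:Mul1,r3:1,r4:9,r5:Add2
c7: CDB Add1=10; issue MUL r1<-Mul2 | r0:0,r1:Mul2,r2:Mul1,r3:1,r4:9,r5:Add2
c8: issue SUB r2<-Add1 | r0:0,r1:Mul2,r2:Add1,r3:1,r4:9,r5:Add2
c9: CDB Add2=1; issue ADD r0<-Add2 | r0:Add2,r1:Mul2,r2:Add1,r3:1,r4:9,r5:1
c10: CDB Mul1=0 | r0:Add2,r1:Mul2,r2:Add1,r3:1,r4:9,r5:1
c11: CDB Mul2=0 | r0:Add2,r1:0,r2:Add1,r3:1,r4:9,r5:1
c12: - | r0:Add2,r1:0,r2:Add1,r3:1,r4:9,r5:1
c13: - | r0:Add2,r1:0,r2:Add1,r3:1,r4:9,r5:1
c14: CDB Add1=0 | r0:Add2,r1:0,r2:0,r3:1,r4:9,r5:1
c15: CDB Add2=1 | r0:1,r1:0,r2:0,r3:1,r4:9,r5:1

STATUS = VALUE 0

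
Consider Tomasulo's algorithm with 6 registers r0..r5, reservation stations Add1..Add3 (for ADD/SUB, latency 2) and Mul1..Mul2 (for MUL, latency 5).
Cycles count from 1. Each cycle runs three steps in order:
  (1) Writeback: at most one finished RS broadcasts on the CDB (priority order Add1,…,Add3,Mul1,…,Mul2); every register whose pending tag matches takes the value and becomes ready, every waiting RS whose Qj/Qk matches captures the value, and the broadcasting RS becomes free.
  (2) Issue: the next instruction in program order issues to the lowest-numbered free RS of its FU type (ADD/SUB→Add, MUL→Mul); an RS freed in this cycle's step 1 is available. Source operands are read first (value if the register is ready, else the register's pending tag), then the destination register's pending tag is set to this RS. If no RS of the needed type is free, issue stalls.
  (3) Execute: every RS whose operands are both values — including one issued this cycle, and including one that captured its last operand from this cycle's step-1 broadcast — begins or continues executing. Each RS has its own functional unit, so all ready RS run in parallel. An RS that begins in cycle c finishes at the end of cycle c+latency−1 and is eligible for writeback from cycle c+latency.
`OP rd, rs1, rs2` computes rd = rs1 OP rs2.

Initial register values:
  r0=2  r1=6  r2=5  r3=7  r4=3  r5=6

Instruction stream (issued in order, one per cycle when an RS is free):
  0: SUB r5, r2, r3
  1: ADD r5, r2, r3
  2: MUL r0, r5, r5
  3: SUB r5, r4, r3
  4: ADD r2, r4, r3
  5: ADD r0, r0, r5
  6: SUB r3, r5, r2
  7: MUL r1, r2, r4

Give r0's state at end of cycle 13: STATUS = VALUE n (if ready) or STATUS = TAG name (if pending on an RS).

STATUS = VALUE 140

  c1: issue SUB r5<-Add1  regs: r0:2,r1:6,r2:5,r3:7,r4:3,r5:Add1
  c2: issue ADD r5<-Add2  regs: r0:2,r1:6,r2:5,r3:7,r4:3,r5:Add2
  c3: CDB Add1=-2; issue MUL r0<-Mul1  regs: r0:Mul1,r1:6,r2:5,r3:7,r4:3,r5:Add2
  c4: CDB Add2=12; issue SUB r5<-Add1  regs: r0:Mul1,r1:6,r2:5,r3:7,r4:3,r5:Add1
  c5: issue ADD r2<-Add2  regs: r0:Mul1,r1:6,r2:Add2,r3:7,r4:3,r5:Add1
  c6: CDB Add1=-4; issue ADD r0<-Add1  regs: r0:Add1,r1:6,r2:Add2,r3:7,r4:3,r5:-4
  c7: CDB Add2=10; issue SUB r3<-Add2  regs: r0:Add1,r1:6,r2:10,r3:Add2,r4:3,r5:-4
  c8: issue MUL r1<-Mul2  regs: r0:Add1,r1:Mul2,r2:10,r3:Add2,r4:3,r5:-4
  c9: CDB Add2=-14  regs: r0:Add1,r1:Mul2,r2:10,r3:-14,r4:3,r5:-4
  c10: CDB Mul1=144  regs: r0:Add1,r1:Mul2,r2:10,r3:-14,r4:3,r5:-4
  c11: -  regs: r0:Add1,r1:Mul2,r2:10,r3:-14,r4:3,r5:-4
  c12: CDB Add1=140  regs: r0:140,r1:Mul2,r2:10,r3:-14,r4:3,r5:-4
  c13: CDB Mul2=30  regs: r0:140,r1:30,r2:10,r3:-14,r4:3,r5:-4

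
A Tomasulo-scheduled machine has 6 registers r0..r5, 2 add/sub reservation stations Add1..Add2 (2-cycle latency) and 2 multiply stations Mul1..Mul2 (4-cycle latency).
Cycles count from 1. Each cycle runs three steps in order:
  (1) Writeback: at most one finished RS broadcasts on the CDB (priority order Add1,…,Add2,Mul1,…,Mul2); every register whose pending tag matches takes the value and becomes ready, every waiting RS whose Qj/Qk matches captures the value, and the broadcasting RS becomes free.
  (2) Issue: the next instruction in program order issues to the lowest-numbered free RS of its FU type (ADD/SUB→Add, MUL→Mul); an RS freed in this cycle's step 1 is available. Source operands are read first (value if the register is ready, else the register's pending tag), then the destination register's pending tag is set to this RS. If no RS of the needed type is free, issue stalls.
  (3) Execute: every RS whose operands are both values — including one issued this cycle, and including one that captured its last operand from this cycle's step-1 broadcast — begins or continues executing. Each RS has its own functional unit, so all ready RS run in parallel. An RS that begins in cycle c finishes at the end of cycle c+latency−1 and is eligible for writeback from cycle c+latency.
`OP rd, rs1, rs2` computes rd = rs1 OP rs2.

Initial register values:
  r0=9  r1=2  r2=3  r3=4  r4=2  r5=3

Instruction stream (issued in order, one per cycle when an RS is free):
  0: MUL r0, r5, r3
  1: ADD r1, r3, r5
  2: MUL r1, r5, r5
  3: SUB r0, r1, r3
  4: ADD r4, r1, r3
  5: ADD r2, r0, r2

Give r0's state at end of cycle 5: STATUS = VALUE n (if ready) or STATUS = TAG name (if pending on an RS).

STATUS = TAG Add1

c1: issue MUL r0<-Mul1 | r0:Mul1,r1:2,r2:3,r3:4,r4:2,r5:3
c2: issue ADD r1<-Add1 | r0:Mul1,r1:Add1,r2:3,r3:4,r4:2,r5:3
c3: issue MUL r1<-Mul2 | r0:Mul1,r1:Mul2,r2:3,r3:4,r4:2,r5:3
c4: CDB Add1=7; issue SUB r0<-Add1 | r0:Add1,r1:Mul2,r2:3,r3:4,r4:2,r5:3
c5: CDB Mul1=12; issue ADD r4<-Add2 | r0:Add1,r1:Mul2,r2:3,r3:4,r4:Add2,r5:3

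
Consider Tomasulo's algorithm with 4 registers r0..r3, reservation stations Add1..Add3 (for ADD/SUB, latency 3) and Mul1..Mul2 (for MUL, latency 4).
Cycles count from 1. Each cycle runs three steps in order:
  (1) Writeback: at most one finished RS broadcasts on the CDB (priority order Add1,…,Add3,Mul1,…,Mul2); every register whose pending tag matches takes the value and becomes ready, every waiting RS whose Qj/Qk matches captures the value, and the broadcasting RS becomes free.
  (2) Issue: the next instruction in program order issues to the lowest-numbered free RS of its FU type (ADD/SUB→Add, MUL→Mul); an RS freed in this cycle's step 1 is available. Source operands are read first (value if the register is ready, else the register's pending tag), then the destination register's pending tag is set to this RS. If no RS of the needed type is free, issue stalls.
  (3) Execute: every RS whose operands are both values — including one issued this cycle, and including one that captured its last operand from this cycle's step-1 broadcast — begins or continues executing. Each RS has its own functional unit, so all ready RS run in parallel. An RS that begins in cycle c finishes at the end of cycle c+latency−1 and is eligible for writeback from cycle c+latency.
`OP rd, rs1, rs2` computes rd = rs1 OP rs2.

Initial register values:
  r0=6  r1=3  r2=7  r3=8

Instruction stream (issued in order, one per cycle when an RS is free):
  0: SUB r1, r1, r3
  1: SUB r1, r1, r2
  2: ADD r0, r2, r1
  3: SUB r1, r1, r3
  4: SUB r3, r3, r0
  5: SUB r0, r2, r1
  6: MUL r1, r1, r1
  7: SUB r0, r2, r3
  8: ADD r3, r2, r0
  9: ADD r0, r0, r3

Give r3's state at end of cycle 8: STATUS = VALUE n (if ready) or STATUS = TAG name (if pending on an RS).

STATUS = TAG Add2

  c1: issue SUB r1<-Add1  regs: r0:6,r1:Add1,r2:7,r3:8
  c2: issue SUB r1<-Add2  regs: r0:6,r1:Add2,r2:7,r3:8
  c3: issue ADD r0<-Add3  regs: r0:Add3,r1:Add2,r2:7,r3:8
  c4: CDB Add1=-5; issue SUB r1<-Add1  regs: r0:Add3,r1:Add1,r2:7,r3:8
  c5: stall  regs: r0:Add3,r1:Add1,r2:7,r3:8
  c6: stall  regs: r0:Add3,r1:Add1,r2:7,r3:8
  c7: CDB Add2=-12; issue SUB r3<-Add2  regs: r0:Add3,r1:Add1,r2:7,r3:Add2
  c8: stall  regs: r0:Add3,r1:Add1,r2:7,r3:Add2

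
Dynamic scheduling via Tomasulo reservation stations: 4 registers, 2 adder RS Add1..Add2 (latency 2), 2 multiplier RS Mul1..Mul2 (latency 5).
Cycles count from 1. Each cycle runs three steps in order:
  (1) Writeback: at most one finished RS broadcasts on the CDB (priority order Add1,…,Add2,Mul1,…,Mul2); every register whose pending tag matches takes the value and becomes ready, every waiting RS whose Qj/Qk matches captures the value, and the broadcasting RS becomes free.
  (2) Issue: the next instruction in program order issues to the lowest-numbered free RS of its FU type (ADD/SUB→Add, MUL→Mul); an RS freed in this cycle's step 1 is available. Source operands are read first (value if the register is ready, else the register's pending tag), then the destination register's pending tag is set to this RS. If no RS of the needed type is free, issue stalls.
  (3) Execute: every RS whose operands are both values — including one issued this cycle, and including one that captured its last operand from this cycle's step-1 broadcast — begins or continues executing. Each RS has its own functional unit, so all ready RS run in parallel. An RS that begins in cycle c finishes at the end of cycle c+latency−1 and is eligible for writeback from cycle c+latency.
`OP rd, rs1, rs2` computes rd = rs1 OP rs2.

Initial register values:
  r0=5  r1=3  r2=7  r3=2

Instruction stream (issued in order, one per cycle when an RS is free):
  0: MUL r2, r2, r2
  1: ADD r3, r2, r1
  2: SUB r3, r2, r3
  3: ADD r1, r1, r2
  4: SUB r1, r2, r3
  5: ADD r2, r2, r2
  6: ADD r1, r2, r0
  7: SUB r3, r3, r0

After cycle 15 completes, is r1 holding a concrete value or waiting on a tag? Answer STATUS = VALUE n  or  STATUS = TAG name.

STATUS = TAG Add1

  c1: issue MUL r2<-Mul1  regs: r0:5,r1:3,r2:Mul1,r3:2
  c2: issue ADD r3<-Add1  regs: r0:5,r1:3,r2:Mul1,r3:Add1
  c3: issue SUB r3<-Add2  regs: r0:5,r1:3,r2:Mul1,r3:Add2
  c4: stall  regs: r0:5,r1:3,r2:Mul1,r3:Add2
  c5: stall  regs: r0:5,r1:3,r2:Mul1,r3:Add2
  c6: CDB Mul1=49; stall  regs: r0:5,r1:3,r2:49,r3:Add2
  c7: stall  regs: r0:5,r1:3,r2:49,r3:Add2
  c8: CDB Add1=52; issue ADD r1<-Add1  regs: r0:5,r1:Add1,r2:49,r3:Add2
  c9: stall  regs: r0:5,r1:Add1,r2:49,r3:Add2
  c10: CDB Add1=52; issue SUB r1<-Add1  regs: r0:5,r1:Add1,r2:49,r3:Add2
  c11: CDB Add2=-3; issue ADD r2<-Add2  regs: r0:5,r1:Add1,r2:Add2,r3:-3
  c12: stall  regs: r0:5,r1:Add1,r2:Add2,r3:-3
  c13: CDB Add1=52; issue ADD r1<-Add1  regs: r0:5,r1:Add1,r2:Add2,r3:-3
  c14: CDB Add2=98; issue SUB r3<-Add2  regs: r0:5,r1:Add1,r2:98,r3:Add2
  c15: -  regs: r0:5,r1:Add1,r2:98,r3:Add2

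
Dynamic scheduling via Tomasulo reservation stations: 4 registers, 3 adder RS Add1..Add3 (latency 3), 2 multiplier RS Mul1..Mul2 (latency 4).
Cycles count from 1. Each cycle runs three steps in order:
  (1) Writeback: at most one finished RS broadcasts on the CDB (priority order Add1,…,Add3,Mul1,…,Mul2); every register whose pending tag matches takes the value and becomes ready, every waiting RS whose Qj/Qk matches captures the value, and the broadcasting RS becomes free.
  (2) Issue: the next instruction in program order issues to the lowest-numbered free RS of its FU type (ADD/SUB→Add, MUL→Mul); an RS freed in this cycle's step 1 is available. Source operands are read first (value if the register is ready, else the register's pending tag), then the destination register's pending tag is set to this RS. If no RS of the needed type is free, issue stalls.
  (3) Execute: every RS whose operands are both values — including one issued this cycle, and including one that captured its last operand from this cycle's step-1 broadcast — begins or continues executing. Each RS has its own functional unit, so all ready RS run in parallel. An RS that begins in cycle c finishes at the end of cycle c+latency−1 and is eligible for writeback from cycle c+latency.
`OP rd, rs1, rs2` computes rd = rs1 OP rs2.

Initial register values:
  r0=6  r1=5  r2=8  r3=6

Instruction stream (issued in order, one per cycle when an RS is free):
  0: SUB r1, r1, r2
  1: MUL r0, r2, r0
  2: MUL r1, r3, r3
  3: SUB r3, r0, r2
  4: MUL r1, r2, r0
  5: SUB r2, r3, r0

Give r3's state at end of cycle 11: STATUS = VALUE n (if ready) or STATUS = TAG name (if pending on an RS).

cycle 1: issue SUB r1<-Add1 // r0:6,r1:Add1,r2:8,r3:6
cycle 2: issue MUL r0<-Mul1 // r0:Mul1,r1:Add1,r2:8,r3:6
cycle 3: issue MUL r1<-Mul2 // r0:Mul1,r1:Mul2,r2:8,r3:6
cycle 4: CDB Add1=-3; issue SUB r3<-Add1 // r0:Mul1,r1:Mul2,r2:8,r3:Add1
cycle 5: stall // r0:Mul1,r1:Mul2,r2:8,r3:Add1
cycle 6: CDB Mul1=48; issue MUL r1<-Mul1 // r0:48,r1:Mul1,r2:8,r3:Add1
cycle 7: CDB Mul2=36; issue SUB r2<-Add2 // r0:48,r1:Mul1,r2:Add2,r3:Add1
cycle 8: - // r0:48,r1:Mul1,r2:Add2,r3:Add1
cycle 9: CDB Add1=40 // r0:48,r1:Mul1,r2:Add2,r3:40
cycle 10: CDB Mul1=384 // r0:48,r1:384,r2:Add2,r3:40
cycle 11: - // r0:48,r1:384,r2:Add2,r3:40

STATUS = VALUE 40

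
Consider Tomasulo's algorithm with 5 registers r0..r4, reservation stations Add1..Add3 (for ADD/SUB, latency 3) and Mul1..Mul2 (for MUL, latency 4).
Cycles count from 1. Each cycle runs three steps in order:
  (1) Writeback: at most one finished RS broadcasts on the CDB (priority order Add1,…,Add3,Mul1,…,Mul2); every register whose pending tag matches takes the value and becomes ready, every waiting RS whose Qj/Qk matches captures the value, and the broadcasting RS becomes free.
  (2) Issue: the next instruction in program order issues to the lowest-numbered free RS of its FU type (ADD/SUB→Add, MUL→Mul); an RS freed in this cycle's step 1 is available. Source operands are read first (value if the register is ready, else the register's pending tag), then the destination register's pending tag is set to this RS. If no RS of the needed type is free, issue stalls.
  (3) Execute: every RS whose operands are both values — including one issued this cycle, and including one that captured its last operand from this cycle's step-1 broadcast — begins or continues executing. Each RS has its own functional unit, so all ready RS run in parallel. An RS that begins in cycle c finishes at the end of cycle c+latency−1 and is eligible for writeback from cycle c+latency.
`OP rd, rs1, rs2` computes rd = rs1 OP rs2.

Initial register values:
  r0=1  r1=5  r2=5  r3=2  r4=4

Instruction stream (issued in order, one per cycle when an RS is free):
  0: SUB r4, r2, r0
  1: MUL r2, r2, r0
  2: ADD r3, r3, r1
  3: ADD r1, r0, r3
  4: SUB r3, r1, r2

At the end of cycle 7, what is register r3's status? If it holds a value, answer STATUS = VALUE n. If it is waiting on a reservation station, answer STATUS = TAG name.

cycle 1: issue SUB r4<-Add1 // r0:1,r1:5,r2:5,r3:2,r4:Add1
cycle 2: issue MUL r2<-Mul1 // r0:1,r1:5,r2:Mul1,r3:2,r4:Add1
cycle 3: issue ADD r3<-Add2 // r0:1,r1:5,r2:Mul1,r3:Add2,r4:Add1
cycle 4: CDB Add1=4; issue ADD r1<-Add1 // r0:1,r1:Add1,r2:Mul1,r3:Add2,r4:4
cycle 5: issue SUB r3<-Add3 // r0:1,r1:Add1,r2:Mul1,r3:Add3,r4:4
cycle 6: CDB Add2=7 // r0:1,r1:Add1,r2:Mul1,r3:Add3,r4:4
cycle 7: CDB Mul1=5 // r0:1,r1:Add1,r2:5,r3:Add3,r4:4

STATUS = TAG Add3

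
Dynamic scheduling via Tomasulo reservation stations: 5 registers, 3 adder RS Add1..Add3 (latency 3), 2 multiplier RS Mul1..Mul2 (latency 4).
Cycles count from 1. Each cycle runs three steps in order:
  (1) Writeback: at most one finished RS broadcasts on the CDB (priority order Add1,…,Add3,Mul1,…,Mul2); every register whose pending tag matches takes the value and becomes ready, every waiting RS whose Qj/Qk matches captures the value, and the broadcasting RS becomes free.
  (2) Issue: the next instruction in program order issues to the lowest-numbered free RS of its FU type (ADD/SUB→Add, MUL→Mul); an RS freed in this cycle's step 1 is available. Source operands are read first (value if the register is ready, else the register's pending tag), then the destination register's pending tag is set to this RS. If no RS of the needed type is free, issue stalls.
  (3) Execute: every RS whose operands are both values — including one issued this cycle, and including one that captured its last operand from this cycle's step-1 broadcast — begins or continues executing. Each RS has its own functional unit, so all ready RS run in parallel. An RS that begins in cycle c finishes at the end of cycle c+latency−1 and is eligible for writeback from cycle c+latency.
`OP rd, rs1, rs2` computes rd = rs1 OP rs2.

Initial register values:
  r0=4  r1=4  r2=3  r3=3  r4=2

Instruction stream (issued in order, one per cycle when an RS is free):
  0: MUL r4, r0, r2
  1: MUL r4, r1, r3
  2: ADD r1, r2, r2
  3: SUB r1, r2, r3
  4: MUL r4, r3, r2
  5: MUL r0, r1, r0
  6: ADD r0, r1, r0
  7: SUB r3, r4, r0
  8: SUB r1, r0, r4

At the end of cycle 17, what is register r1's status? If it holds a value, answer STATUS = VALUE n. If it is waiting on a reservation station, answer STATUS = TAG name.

STATUS = TAG Add3

c1: issue MUL r4<-Mul1 | r0:4,r1:4,r2:3,r3:3,r4:Mul1
c2: issue MUL r4<-Mul2 | r0:4,r1:4,r2:3,r3:3,r4:Mul2
c3: issue ADD r1<-Add1 | r0:4,r1:Add1,r2:3,r3:3,r4:Mul2
c4: issue SUB r1<-Add2 | r0:4,r1:Add2,r2:3,r3:3,r4:Mul2
c5: CDB Mul1=12; issue MUL r4<-Mul1 | r0:4,r1:Add2,r2:3,r3:3,r4:Mul1
c6: CDB Add1=6; stall | r0:4,r1:Add2,r2:3,r3:3,r4:Mul1
c7: CDB Add2=0; stall | r0:4,r1:0,r2:3,r3:3,r4:Mul1
c8: CDB Mul2=12; issue MUL r0<-Mul2 | r0:Mul2,r1:0,r2:3,r3:3,r4:Mul1
c9: CDB Mul1=9; issue ADD r0<-Add1 | r0:Add1,r1:0,r2:3,r3:3,r4:9
c10: issue SUB r3<-Add2 | r0:Add1,r1:0,r2:3,r3:Add2,r4:9
c11: issue SUB r1<-Add3 | r0:Add1,r1:Add3,r2:3,r3:Add2,r4:9
c12: CDB Mul2=0 | r0:Add1,r1:Add3,r2:3,r3:Add2,r4:9
c13: - | r0:Add1,r1:Add3,r2:3,r3:Add2,r4:9
c14: - | r0:Add1,r1:Add3,r2:3,r3:Add2,r4:9
c15: CDB Add1=0 | r0:0,r1:Add3,r2:3,r3:Add2,r4:9
c16: - | r0:0,r1:Add3,r2:3,r3:Add2,r4:9
c17: - | r0:0,r1:Add3,r2:3,r3:Add2,r4:9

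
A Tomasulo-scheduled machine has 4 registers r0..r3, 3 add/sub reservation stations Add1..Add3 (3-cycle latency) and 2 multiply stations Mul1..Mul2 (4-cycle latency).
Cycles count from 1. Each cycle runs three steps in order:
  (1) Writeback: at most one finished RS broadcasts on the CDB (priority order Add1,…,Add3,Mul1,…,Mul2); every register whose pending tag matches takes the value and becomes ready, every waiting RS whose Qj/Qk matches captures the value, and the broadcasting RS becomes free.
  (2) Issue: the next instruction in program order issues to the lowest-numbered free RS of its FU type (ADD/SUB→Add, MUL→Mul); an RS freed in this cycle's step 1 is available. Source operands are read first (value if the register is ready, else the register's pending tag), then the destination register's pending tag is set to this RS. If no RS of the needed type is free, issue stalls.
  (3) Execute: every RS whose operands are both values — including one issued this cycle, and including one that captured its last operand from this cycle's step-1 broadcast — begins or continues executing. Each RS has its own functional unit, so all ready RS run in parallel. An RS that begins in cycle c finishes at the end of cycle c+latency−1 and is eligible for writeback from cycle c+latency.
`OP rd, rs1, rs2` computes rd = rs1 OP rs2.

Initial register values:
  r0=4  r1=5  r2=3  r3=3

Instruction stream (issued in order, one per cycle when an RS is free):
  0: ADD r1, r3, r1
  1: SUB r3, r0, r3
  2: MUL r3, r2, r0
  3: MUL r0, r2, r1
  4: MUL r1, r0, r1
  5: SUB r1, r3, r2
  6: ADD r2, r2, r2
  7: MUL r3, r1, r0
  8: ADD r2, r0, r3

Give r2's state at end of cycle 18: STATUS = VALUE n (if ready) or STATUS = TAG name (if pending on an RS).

STATUS = VALUE 240

  c1: issue ADD r1<-Add1  regs: r0:4,r1:Add1,r2:3,r3:3
  c2: issue SUB r3<-Add2  regs: r0:4,r1:Add1,r2:3,r3:Add2
  c3: issue MUL r3<-Mul1  regs: r0:4,r1:Add1,r2:3,r3:Mul1
  c4: CDB Add1=8; issue MUL r0<-Mul2  regs: r0:Mul2,r1:8,r2:3,r3:Mul1
  c5: CDB Add2=1; stall  regs: r0:Mul2,r1:8,r2:3,r3:Mul1
  c6: stall  regs: r0:Mul2,r1:8,r2:3,r3:Mul1
  c7: CDB Mul1=12; issue MUL r1<-Mul1  regs: r0:Mul2,r1:Mul1,r2:3,r3:12
  c8: CDB Mul2=24; issue SUB r1<-Add1  regs: r0:24,r1:Add1,r2:3,r3:12
  c9: issue ADD r2<-Add2  regs: r0:24,r1:Add1,r2:Add2,r3:12
  c10: issue MUL r3<-Mul2  regs: r0:24,r1:Add1,r2:Add2,r3:Mul2
  c11: CDB Add1=9; issue ADD r2<-Add1  regs: r0:24,r1:9,r2:Add1,r3:Mul2
  c12: CDB Add2=6  regs: r0:24,r1:9,r2:Add1,r3:Mul2
  c13: CDB Mul1=192  regs: r0:24,r1:9,r2:Add1,r3:Mul2
  c14: -  regs: r0:24,r1:9,r2:Add1,r3:Mul2
  c15: CDB Mul2=216  regs: r0:24,r1:9,r2:Add1,r3:216
  c16: -  regs: r0:24,r1:9,r2:Add1,r3:216
  c17: -  regs: r0:24,r1:9,r2:Add1,r3:216
  c18: CDB Add1=240  regs: r0:24,r1:9,r2:240,r3:216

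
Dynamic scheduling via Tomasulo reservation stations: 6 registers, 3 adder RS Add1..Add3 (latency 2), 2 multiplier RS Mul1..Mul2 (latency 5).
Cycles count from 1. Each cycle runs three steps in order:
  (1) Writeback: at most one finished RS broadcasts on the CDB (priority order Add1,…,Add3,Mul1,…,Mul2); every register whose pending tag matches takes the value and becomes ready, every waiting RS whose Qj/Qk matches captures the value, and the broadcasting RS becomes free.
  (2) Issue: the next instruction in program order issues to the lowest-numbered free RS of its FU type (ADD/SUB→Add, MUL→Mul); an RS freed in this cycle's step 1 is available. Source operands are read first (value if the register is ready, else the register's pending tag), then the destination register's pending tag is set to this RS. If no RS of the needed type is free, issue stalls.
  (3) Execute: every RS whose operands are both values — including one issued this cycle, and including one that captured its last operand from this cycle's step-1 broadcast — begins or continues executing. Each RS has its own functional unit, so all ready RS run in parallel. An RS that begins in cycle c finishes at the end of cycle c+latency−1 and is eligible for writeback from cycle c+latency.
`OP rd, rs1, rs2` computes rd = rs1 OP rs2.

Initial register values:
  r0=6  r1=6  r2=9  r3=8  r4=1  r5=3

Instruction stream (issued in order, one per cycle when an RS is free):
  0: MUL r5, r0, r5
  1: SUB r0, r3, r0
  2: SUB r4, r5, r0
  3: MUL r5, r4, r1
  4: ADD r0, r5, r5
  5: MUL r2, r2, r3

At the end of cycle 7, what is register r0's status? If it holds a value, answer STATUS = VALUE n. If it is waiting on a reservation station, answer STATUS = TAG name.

c1: issue MUL r5<-Mul1 | r0:6,r1:6,r2:9,r3:8,r4:1,r5:Mul1
c2: issue SUB r0<-Add1 | r0:Add1,r1:6,r2:9,r3:8,r4:1,r5:Mul1
c3: issue SUB r4<-Add2 | r0:Add1,r1:6,r2:9,r3:8,r4:Add2,r5:Mul1
c4: CDB Add1=2; issue MUL r5<-Mul2 | r0:2,r1:6,r2:9,r3:8,r4:Add2,r5:Mul2
c5: issue ADD r0<-Add1 | r0:Add1,r1:6,r2:9,r3:8,r4:Add2,r5:Mul2
c6: CDB Mul1=18; issue MUL r2<-Mul1 | r0:Add1,r1:6,r2:Mul1,r3:8,r4:Add2,r5:Mul2
c7: - | r0:Add1,r1:6,r2:Mul1,r3:8,r4:Add2,r5:Mul2

STATUS = TAG Add1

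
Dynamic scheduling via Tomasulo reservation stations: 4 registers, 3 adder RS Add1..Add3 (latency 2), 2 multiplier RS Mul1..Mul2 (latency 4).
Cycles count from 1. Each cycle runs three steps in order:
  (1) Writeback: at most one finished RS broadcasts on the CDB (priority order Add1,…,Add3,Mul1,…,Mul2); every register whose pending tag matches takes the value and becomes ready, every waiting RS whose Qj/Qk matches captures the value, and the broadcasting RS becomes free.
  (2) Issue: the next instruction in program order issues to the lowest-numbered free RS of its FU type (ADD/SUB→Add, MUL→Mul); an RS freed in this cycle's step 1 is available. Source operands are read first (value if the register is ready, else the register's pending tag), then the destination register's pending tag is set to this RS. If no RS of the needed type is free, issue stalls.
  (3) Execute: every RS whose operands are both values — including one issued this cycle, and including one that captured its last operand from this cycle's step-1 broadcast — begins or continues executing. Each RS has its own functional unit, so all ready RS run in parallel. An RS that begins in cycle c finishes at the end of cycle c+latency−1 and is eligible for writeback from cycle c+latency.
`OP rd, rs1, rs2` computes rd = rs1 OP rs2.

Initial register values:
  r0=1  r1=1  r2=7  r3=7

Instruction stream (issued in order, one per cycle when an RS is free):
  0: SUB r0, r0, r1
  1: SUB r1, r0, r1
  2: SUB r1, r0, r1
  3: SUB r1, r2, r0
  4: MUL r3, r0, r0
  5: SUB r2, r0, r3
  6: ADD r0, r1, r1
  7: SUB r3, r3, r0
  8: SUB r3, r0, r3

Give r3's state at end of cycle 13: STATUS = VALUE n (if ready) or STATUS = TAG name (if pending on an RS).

STATUS = TAG Add1

c1: issue SUB r0<-Add1 | r0:Add1,r1:1,r2:7,r3:7
c2: issue SUB r1<-Add2 | r0:Add1,r1:Add2,r2:7,r3:7
c3: CDB Add1=0; issue SUB r1<-Add1 | r0:0,r1:Add1,r2:7,r3:7
c4: issue SUB r1<-Add3 | r0:0,r1:Add3,r2:7,r3:7
c5: CDB Add2=-1; issue MUL r3<-Mul1 | r0:0,r1:Add3,r2:7,r3:Mul1
c6: CDB Add3=7; issue SUB r2<-Add2 | r0:0,r1:7,r2:Add2,r3:Mul1
c7: CDB Add1=1; issue ADD r0<-Add1 | r0:Add1,r1:7,r2:Add2,r3:Mul1
c8: issue SUB r3<-Add3 | r0:Add1,r1:7,r2:Add2,r3:Add3
c9: CDB Add1=14; issue SUB r3<-Add1 | r0:14,r1:7,r2:Add2,r3:Add1
c10: CDB Mul1=0 | r0:14,r1:7,r2:Add2,r3:Add1
c11: - | r0:14,r1:7,r2:Add2,r3:Add1
c12: CDB Add2=0 | r0:14,r1:7,r2:0,r3:Add1
c13: CDB Add3=-14 | r0:14,r1:7,r2:0,r3:Add1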